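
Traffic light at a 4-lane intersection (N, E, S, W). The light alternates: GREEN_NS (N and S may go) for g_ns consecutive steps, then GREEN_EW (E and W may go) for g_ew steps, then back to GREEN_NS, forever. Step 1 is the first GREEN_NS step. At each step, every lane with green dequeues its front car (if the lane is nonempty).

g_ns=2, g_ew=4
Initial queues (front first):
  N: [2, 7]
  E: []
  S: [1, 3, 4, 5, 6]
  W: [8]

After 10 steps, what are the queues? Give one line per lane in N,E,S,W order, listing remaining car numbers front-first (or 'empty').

Step 1 [NS]: N:car2-GO,E:wait,S:car1-GO,W:wait | queues: N=1 E=0 S=4 W=1
Step 2 [NS]: N:car7-GO,E:wait,S:car3-GO,W:wait | queues: N=0 E=0 S=3 W=1
Step 3 [EW]: N:wait,E:empty,S:wait,W:car8-GO | queues: N=0 E=0 S=3 W=0
Step 4 [EW]: N:wait,E:empty,S:wait,W:empty | queues: N=0 E=0 S=3 W=0
Step 5 [EW]: N:wait,E:empty,S:wait,W:empty | queues: N=0 E=0 S=3 W=0
Step 6 [EW]: N:wait,E:empty,S:wait,W:empty | queues: N=0 E=0 S=3 W=0
Step 7 [NS]: N:empty,E:wait,S:car4-GO,W:wait | queues: N=0 E=0 S=2 W=0
Step 8 [NS]: N:empty,E:wait,S:car5-GO,W:wait | queues: N=0 E=0 S=1 W=0
Step 9 [EW]: N:wait,E:empty,S:wait,W:empty | queues: N=0 E=0 S=1 W=0
Step 10 [EW]: N:wait,E:empty,S:wait,W:empty | queues: N=0 E=0 S=1 W=0

N: empty
E: empty
S: 6
W: empty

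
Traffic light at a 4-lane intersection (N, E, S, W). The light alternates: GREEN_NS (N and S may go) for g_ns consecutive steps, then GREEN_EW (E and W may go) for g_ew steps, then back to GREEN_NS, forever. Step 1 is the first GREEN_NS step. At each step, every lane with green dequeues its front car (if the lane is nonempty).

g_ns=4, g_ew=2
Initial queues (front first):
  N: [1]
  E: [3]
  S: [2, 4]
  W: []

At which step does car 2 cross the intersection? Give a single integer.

Step 1 [NS]: N:car1-GO,E:wait,S:car2-GO,W:wait | queues: N=0 E=1 S=1 W=0
Step 2 [NS]: N:empty,E:wait,S:car4-GO,W:wait | queues: N=0 E=1 S=0 W=0
Step 3 [NS]: N:empty,E:wait,S:empty,W:wait | queues: N=0 E=1 S=0 W=0
Step 4 [NS]: N:empty,E:wait,S:empty,W:wait | queues: N=0 E=1 S=0 W=0
Step 5 [EW]: N:wait,E:car3-GO,S:wait,W:empty | queues: N=0 E=0 S=0 W=0
Car 2 crosses at step 1

1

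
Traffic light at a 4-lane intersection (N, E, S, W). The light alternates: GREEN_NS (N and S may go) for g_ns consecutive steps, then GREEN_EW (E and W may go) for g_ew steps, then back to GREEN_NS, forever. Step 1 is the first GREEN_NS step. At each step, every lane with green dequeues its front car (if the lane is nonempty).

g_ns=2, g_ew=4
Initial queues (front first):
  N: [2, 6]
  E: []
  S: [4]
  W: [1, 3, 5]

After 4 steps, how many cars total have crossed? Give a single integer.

Answer: 5

Derivation:
Step 1 [NS]: N:car2-GO,E:wait,S:car4-GO,W:wait | queues: N=1 E=0 S=0 W=3
Step 2 [NS]: N:car6-GO,E:wait,S:empty,W:wait | queues: N=0 E=0 S=0 W=3
Step 3 [EW]: N:wait,E:empty,S:wait,W:car1-GO | queues: N=0 E=0 S=0 W=2
Step 4 [EW]: N:wait,E:empty,S:wait,W:car3-GO | queues: N=0 E=0 S=0 W=1
Cars crossed by step 4: 5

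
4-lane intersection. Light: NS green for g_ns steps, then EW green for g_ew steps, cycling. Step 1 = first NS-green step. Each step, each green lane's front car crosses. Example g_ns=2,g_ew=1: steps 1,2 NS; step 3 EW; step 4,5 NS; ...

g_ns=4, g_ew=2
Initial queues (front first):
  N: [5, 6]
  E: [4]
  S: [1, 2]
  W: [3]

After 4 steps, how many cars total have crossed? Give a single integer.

Answer: 4

Derivation:
Step 1 [NS]: N:car5-GO,E:wait,S:car1-GO,W:wait | queues: N=1 E=1 S=1 W=1
Step 2 [NS]: N:car6-GO,E:wait,S:car2-GO,W:wait | queues: N=0 E=1 S=0 W=1
Step 3 [NS]: N:empty,E:wait,S:empty,W:wait | queues: N=0 E=1 S=0 W=1
Step 4 [NS]: N:empty,E:wait,S:empty,W:wait | queues: N=0 E=1 S=0 W=1
Cars crossed by step 4: 4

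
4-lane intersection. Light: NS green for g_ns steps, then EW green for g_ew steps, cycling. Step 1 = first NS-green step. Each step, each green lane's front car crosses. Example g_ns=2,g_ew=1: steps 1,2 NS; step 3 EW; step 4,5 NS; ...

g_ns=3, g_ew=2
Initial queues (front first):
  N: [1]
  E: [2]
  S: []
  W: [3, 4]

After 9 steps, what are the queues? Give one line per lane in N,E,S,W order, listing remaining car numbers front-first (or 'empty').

Step 1 [NS]: N:car1-GO,E:wait,S:empty,W:wait | queues: N=0 E=1 S=0 W=2
Step 2 [NS]: N:empty,E:wait,S:empty,W:wait | queues: N=0 E=1 S=0 W=2
Step 3 [NS]: N:empty,E:wait,S:empty,W:wait | queues: N=0 E=1 S=0 W=2
Step 4 [EW]: N:wait,E:car2-GO,S:wait,W:car3-GO | queues: N=0 E=0 S=0 W=1
Step 5 [EW]: N:wait,E:empty,S:wait,W:car4-GO | queues: N=0 E=0 S=0 W=0

N: empty
E: empty
S: empty
W: empty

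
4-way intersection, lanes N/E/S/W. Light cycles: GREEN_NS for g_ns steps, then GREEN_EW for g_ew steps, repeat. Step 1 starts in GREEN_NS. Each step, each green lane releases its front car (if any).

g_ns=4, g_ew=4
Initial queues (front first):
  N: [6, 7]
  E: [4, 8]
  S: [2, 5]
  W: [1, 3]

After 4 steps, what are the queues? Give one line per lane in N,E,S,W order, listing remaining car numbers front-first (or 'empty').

Step 1 [NS]: N:car6-GO,E:wait,S:car2-GO,W:wait | queues: N=1 E=2 S=1 W=2
Step 2 [NS]: N:car7-GO,E:wait,S:car5-GO,W:wait | queues: N=0 E=2 S=0 W=2
Step 3 [NS]: N:empty,E:wait,S:empty,W:wait | queues: N=0 E=2 S=0 W=2
Step 4 [NS]: N:empty,E:wait,S:empty,W:wait | queues: N=0 E=2 S=0 W=2

N: empty
E: 4 8
S: empty
W: 1 3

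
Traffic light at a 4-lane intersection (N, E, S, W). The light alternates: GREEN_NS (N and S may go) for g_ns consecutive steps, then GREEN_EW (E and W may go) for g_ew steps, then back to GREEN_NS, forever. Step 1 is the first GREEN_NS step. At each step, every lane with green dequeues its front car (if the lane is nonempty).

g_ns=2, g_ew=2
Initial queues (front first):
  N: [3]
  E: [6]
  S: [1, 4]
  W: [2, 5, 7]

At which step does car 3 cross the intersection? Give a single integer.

Step 1 [NS]: N:car3-GO,E:wait,S:car1-GO,W:wait | queues: N=0 E=1 S=1 W=3
Step 2 [NS]: N:empty,E:wait,S:car4-GO,W:wait | queues: N=0 E=1 S=0 W=3
Step 3 [EW]: N:wait,E:car6-GO,S:wait,W:car2-GO | queues: N=0 E=0 S=0 W=2
Step 4 [EW]: N:wait,E:empty,S:wait,W:car5-GO | queues: N=0 E=0 S=0 W=1
Step 5 [NS]: N:empty,E:wait,S:empty,W:wait | queues: N=0 E=0 S=0 W=1
Step 6 [NS]: N:empty,E:wait,S:empty,W:wait | queues: N=0 E=0 S=0 W=1
Step 7 [EW]: N:wait,E:empty,S:wait,W:car7-GO | queues: N=0 E=0 S=0 W=0
Car 3 crosses at step 1

1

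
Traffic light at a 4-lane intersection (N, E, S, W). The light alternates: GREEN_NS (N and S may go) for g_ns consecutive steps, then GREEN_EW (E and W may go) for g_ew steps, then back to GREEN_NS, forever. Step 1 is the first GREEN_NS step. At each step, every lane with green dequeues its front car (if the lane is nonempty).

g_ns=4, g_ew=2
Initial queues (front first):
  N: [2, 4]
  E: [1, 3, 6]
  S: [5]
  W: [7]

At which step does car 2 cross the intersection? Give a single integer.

Step 1 [NS]: N:car2-GO,E:wait,S:car5-GO,W:wait | queues: N=1 E=3 S=0 W=1
Step 2 [NS]: N:car4-GO,E:wait,S:empty,W:wait | queues: N=0 E=3 S=0 W=1
Step 3 [NS]: N:empty,E:wait,S:empty,W:wait | queues: N=0 E=3 S=0 W=1
Step 4 [NS]: N:empty,E:wait,S:empty,W:wait | queues: N=0 E=3 S=0 W=1
Step 5 [EW]: N:wait,E:car1-GO,S:wait,W:car7-GO | queues: N=0 E=2 S=0 W=0
Step 6 [EW]: N:wait,E:car3-GO,S:wait,W:empty | queues: N=0 E=1 S=0 W=0
Step 7 [NS]: N:empty,E:wait,S:empty,W:wait | queues: N=0 E=1 S=0 W=0
Step 8 [NS]: N:empty,E:wait,S:empty,W:wait | queues: N=0 E=1 S=0 W=0
Step 9 [NS]: N:empty,E:wait,S:empty,W:wait | queues: N=0 E=1 S=0 W=0
Step 10 [NS]: N:empty,E:wait,S:empty,W:wait | queues: N=0 E=1 S=0 W=0
Step 11 [EW]: N:wait,E:car6-GO,S:wait,W:empty | queues: N=0 E=0 S=0 W=0
Car 2 crosses at step 1

1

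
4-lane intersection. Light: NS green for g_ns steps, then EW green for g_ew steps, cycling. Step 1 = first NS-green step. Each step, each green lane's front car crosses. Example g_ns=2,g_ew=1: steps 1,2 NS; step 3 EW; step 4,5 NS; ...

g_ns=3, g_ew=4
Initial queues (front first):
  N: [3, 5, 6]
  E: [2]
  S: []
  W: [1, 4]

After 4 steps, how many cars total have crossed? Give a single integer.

Step 1 [NS]: N:car3-GO,E:wait,S:empty,W:wait | queues: N=2 E=1 S=0 W=2
Step 2 [NS]: N:car5-GO,E:wait,S:empty,W:wait | queues: N=1 E=1 S=0 W=2
Step 3 [NS]: N:car6-GO,E:wait,S:empty,W:wait | queues: N=0 E=1 S=0 W=2
Step 4 [EW]: N:wait,E:car2-GO,S:wait,W:car1-GO | queues: N=0 E=0 S=0 W=1
Cars crossed by step 4: 5

Answer: 5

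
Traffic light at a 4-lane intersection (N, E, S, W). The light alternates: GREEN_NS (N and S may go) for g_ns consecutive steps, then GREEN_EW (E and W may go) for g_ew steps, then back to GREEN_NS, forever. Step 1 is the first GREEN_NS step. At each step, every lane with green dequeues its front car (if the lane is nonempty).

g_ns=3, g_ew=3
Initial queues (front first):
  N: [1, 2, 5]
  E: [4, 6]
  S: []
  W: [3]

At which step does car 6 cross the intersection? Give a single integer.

Step 1 [NS]: N:car1-GO,E:wait,S:empty,W:wait | queues: N=2 E=2 S=0 W=1
Step 2 [NS]: N:car2-GO,E:wait,S:empty,W:wait | queues: N=1 E=2 S=0 W=1
Step 3 [NS]: N:car5-GO,E:wait,S:empty,W:wait | queues: N=0 E=2 S=0 W=1
Step 4 [EW]: N:wait,E:car4-GO,S:wait,W:car3-GO | queues: N=0 E=1 S=0 W=0
Step 5 [EW]: N:wait,E:car6-GO,S:wait,W:empty | queues: N=0 E=0 S=0 W=0
Car 6 crosses at step 5

5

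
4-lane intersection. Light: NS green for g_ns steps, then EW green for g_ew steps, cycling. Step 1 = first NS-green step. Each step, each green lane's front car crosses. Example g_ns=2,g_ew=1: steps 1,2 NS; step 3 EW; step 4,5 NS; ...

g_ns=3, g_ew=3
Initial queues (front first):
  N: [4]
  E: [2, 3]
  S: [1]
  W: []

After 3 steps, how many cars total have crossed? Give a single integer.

Step 1 [NS]: N:car4-GO,E:wait,S:car1-GO,W:wait | queues: N=0 E=2 S=0 W=0
Step 2 [NS]: N:empty,E:wait,S:empty,W:wait | queues: N=0 E=2 S=0 W=0
Step 3 [NS]: N:empty,E:wait,S:empty,W:wait | queues: N=0 E=2 S=0 W=0
Cars crossed by step 3: 2

Answer: 2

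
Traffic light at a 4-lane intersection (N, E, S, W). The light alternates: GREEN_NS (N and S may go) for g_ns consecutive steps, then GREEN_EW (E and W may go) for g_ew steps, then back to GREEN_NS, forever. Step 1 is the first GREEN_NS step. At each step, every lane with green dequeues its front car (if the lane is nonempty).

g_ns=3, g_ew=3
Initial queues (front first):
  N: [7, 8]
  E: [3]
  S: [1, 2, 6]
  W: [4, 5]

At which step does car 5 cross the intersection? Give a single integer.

Step 1 [NS]: N:car7-GO,E:wait,S:car1-GO,W:wait | queues: N=1 E=1 S=2 W=2
Step 2 [NS]: N:car8-GO,E:wait,S:car2-GO,W:wait | queues: N=0 E=1 S=1 W=2
Step 3 [NS]: N:empty,E:wait,S:car6-GO,W:wait | queues: N=0 E=1 S=0 W=2
Step 4 [EW]: N:wait,E:car3-GO,S:wait,W:car4-GO | queues: N=0 E=0 S=0 W=1
Step 5 [EW]: N:wait,E:empty,S:wait,W:car5-GO | queues: N=0 E=0 S=0 W=0
Car 5 crosses at step 5

5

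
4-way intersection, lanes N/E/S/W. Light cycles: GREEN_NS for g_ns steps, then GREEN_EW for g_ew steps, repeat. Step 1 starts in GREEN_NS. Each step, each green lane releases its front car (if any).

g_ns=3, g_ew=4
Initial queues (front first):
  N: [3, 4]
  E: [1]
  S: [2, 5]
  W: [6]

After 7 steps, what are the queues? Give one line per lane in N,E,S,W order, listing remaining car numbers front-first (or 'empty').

Step 1 [NS]: N:car3-GO,E:wait,S:car2-GO,W:wait | queues: N=1 E=1 S=1 W=1
Step 2 [NS]: N:car4-GO,E:wait,S:car5-GO,W:wait | queues: N=0 E=1 S=0 W=1
Step 3 [NS]: N:empty,E:wait,S:empty,W:wait | queues: N=0 E=1 S=0 W=1
Step 4 [EW]: N:wait,E:car1-GO,S:wait,W:car6-GO | queues: N=0 E=0 S=0 W=0

N: empty
E: empty
S: empty
W: empty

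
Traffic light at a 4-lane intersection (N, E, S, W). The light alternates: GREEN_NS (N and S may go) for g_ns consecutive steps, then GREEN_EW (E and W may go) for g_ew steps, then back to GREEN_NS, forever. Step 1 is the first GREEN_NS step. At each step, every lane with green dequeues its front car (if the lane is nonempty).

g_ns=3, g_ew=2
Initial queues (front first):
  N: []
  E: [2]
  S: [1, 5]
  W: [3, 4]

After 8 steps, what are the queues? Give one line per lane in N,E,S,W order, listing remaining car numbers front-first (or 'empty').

Step 1 [NS]: N:empty,E:wait,S:car1-GO,W:wait | queues: N=0 E=1 S=1 W=2
Step 2 [NS]: N:empty,E:wait,S:car5-GO,W:wait | queues: N=0 E=1 S=0 W=2
Step 3 [NS]: N:empty,E:wait,S:empty,W:wait | queues: N=0 E=1 S=0 W=2
Step 4 [EW]: N:wait,E:car2-GO,S:wait,W:car3-GO | queues: N=0 E=0 S=0 W=1
Step 5 [EW]: N:wait,E:empty,S:wait,W:car4-GO | queues: N=0 E=0 S=0 W=0

N: empty
E: empty
S: empty
W: empty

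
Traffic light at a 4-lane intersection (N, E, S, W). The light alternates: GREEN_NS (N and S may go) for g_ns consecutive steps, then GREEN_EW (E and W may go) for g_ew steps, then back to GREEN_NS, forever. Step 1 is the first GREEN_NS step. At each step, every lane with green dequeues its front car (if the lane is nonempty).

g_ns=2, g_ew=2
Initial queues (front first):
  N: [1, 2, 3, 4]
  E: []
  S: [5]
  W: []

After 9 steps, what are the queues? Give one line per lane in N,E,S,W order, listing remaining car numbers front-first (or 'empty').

Step 1 [NS]: N:car1-GO,E:wait,S:car5-GO,W:wait | queues: N=3 E=0 S=0 W=0
Step 2 [NS]: N:car2-GO,E:wait,S:empty,W:wait | queues: N=2 E=0 S=0 W=0
Step 3 [EW]: N:wait,E:empty,S:wait,W:empty | queues: N=2 E=0 S=0 W=0
Step 4 [EW]: N:wait,E:empty,S:wait,W:empty | queues: N=2 E=0 S=0 W=0
Step 5 [NS]: N:car3-GO,E:wait,S:empty,W:wait | queues: N=1 E=0 S=0 W=0
Step 6 [NS]: N:car4-GO,E:wait,S:empty,W:wait | queues: N=0 E=0 S=0 W=0

N: empty
E: empty
S: empty
W: empty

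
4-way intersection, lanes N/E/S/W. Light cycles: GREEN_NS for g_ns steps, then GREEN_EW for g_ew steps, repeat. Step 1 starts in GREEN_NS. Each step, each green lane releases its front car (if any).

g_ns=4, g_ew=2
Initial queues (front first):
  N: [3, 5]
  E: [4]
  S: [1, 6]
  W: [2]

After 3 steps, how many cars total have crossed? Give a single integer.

Step 1 [NS]: N:car3-GO,E:wait,S:car1-GO,W:wait | queues: N=1 E=1 S=1 W=1
Step 2 [NS]: N:car5-GO,E:wait,S:car6-GO,W:wait | queues: N=0 E=1 S=0 W=1
Step 3 [NS]: N:empty,E:wait,S:empty,W:wait | queues: N=0 E=1 S=0 W=1
Cars crossed by step 3: 4

Answer: 4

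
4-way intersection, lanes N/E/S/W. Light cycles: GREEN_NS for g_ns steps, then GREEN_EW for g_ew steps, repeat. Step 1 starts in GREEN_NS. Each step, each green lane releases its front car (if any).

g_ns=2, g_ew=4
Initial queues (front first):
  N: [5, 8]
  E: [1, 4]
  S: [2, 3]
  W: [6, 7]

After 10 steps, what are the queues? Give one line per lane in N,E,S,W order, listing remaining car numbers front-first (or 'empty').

Step 1 [NS]: N:car5-GO,E:wait,S:car2-GO,W:wait | queues: N=1 E=2 S=1 W=2
Step 2 [NS]: N:car8-GO,E:wait,S:car3-GO,W:wait | queues: N=0 E=2 S=0 W=2
Step 3 [EW]: N:wait,E:car1-GO,S:wait,W:car6-GO | queues: N=0 E=1 S=0 W=1
Step 4 [EW]: N:wait,E:car4-GO,S:wait,W:car7-GO | queues: N=0 E=0 S=0 W=0

N: empty
E: empty
S: empty
W: empty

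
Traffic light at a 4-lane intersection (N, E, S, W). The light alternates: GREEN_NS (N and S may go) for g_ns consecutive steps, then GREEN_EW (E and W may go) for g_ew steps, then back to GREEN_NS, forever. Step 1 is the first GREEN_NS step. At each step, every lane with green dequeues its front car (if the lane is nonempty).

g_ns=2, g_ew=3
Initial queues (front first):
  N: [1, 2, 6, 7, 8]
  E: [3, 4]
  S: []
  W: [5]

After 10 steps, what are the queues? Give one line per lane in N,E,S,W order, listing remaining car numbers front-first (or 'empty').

Step 1 [NS]: N:car1-GO,E:wait,S:empty,W:wait | queues: N=4 E=2 S=0 W=1
Step 2 [NS]: N:car2-GO,E:wait,S:empty,W:wait | queues: N=3 E=2 S=0 W=1
Step 3 [EW]: N:wait,E:car3-GO,S:wait,W:car5-GO | queues: N=3 E=1 S=0 W=0
Step 4 [EW]: N:wait,E:car4-GO,S:wait,W:empty | queues: N=3 E=0 S=0 W=0
Step 5 [EW]: N:wait,E:empty,S:wait,W:empty | queues: N=3 E=0 S=0 W=0
Step 6 [NS]: N:car6-GO,E:wait,S:empty,W:wait | queues: N=2 E=0 S=0 W=0
Step 7 [NS]: N:car7-GO,E:wait,S:empty,W:wait | queues: N=1 E=0 S=0 W=0
Step 8 [EW]: N:wait,E:empty,S:wait,W:empty | queues: N=1 E=0 S=0 W=0
Step 9 [EW]: N:wait,E:empty,S:wait,W:empty | queues: N=1 E=0 S=0 W=0
Step 10 [EW]: N:wait,E:empty,S:wait,W:empty | queues: N=1 E=0 S=0 W=0

N: 8
E: empty
S: empty
W: empty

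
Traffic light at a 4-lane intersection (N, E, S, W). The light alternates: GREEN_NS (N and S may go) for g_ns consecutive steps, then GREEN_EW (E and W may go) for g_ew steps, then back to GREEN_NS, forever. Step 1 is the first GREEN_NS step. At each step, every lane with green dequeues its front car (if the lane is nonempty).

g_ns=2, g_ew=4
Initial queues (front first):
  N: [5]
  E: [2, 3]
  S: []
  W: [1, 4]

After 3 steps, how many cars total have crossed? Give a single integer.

Step 1 [NS]: N:car5-GO,E:wait,S:empty,W:wait | queues: N=0 E=2 S=0 W=2
Step 2 [NS]: N:empty,E:wait,S:empty,W:wait | queues: N=0 E=2 S=0 W=2
Step 3 [EW]: N:wait,E:car2-GO,S:wait,W:car1-GO | queues: N=0 E=1 S=0 W=1
Cars crossed by step 3: 3

Answer: 3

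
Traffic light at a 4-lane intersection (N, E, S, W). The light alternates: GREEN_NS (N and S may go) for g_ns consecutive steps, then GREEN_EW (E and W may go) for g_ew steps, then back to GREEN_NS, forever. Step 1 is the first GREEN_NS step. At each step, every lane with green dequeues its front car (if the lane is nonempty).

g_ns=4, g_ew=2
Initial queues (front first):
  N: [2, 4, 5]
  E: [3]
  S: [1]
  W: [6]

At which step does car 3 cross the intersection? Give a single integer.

Step 1 [NS]: N:car2-GO,E:wait,S:car1-GO,W:wait | queues: N=2 E=1 S=0 W=1
Step 2 [NS]: N:car4-GO,E:wait,S:empty,W:wait | queues: N=1 E=1 S=0 W=1
Step 3 [NS]: N:car5-GO,E:wait,S:empty,W:wait | queues: N=0 E=1 S=0 W=1
Step 4 [NS]: N:empty,E:wait,S:empty,W:wait | queues: N=0 E=1 S=0 W=1
Step 5 [EW]: N:wait,E:car3-GO,S:wait,W:car6-GO | queues: N=0 E=0 S=0 W=0
Car 3 crosses at step 5

5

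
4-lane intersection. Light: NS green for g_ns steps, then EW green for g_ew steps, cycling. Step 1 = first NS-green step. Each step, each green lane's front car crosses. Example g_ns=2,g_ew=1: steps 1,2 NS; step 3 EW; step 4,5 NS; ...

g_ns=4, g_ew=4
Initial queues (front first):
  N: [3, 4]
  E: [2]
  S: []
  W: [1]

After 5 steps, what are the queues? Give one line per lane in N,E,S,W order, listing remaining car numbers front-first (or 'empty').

Step 1 [NS]: N:car3-GO,E:wait,S:empty,W:wait | queues: N=1 E=1 S=0 W=1
Step 2 [NS]: N:car4-GO,E:wait,S:empty,W:wait | queues: N=0 E=1 S=0 W=1
Step 3 [NS]: N:empty,E:wait,S:empty,W:wait | queues: N=0 E=1 S=0 W=1
Step 4 [NS]: N:empty,E:wait,S:empty,W:wait | queues: N=0 E=1 S=0 W=1
Step 5 [EW]: N:wait,E:car2-GO,S:wait,W:car1-GO | queues: N=0 E=0 S=0 W=0

N: empty
E: empty
S: empty
W: empty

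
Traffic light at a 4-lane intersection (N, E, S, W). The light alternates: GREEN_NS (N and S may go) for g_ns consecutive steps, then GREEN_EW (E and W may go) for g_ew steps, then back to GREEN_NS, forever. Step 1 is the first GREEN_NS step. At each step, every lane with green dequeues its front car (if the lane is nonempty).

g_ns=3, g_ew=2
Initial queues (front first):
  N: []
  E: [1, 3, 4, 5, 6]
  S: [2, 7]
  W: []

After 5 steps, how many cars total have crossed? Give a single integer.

Step 1 [NS]: N:empty,E:wait,S:car2-GO,W:wait | queues: N=0 E=5 S=1 W=0
Step 2 [NS]: N:empty,E:wait,S:car7-GO,W:wait | queues: N=0 E=5 S=0 W=0
Step 3 [NS]: N:empty,E:wait,S:empty,W:wait | queues: N=0 E=5 S=0 W=0
Step 4 [EW]: N:wait,E:car1-GO,S:wait,W:empty | queues: N=0 E=4 S=0 W=0
Step 5 [EW]: N:wait,E:car3-GO,S:wait,W:empty | queues: N=0 E=3 S=0 W=0
Cars crossed by step 5: 4

Answer: 4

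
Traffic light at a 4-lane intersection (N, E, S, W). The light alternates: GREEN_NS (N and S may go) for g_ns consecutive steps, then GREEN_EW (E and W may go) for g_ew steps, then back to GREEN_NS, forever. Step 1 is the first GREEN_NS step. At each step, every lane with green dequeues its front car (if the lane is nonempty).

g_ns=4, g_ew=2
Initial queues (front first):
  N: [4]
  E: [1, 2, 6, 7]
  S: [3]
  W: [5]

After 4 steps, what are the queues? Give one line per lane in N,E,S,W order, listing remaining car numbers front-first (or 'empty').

Step 1 [NS]: N:car4-GO,E:wait,S:car3-GO,W:wait | queues: N=0 E=4 S=0 W=1
Step 2 [NS]: N:empty,E:wait,S:empty,W:wait | queues: N=0 E=4 S=0 W=1
Step 3 [NS]: N:empty,E:wait,S:empty,W:wait | queues: N=0 E=4 S=0 W=1
Step 4 [NS]: N:empty,E:wait,S:empty,W:wait | queues: N=0 E=4 S=0 W=1

N: empty
E: 1 2 6 7
S: empty
W: 5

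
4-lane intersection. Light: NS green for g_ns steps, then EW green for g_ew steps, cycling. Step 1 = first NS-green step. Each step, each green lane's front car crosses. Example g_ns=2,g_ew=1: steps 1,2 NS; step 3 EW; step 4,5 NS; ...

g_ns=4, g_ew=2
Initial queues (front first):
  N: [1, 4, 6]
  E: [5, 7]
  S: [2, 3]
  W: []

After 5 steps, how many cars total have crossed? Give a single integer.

Step 1 [NS]: N:car1-GO,E:wait,S:car2-GO,W:wait | queues: N=2 E=2 S=1 W=0
Step 2 [NS]: N:car4-GO,E:wait,S:car3-GO,W:wait | queues: N=1 E=2 S=0 W=0
Step 3 [NS]: N:car6-GO,E:wait,S:empty,W:wait | queues: N=0 E=2 S=0 W=0
Step 4 [NS]: N:empty,E:wait,S:empty,W:wait | queues: N=0 E=2 S=0 W=0
Step 5 [EW]: N:wait,E:car5-GO,S:wait,W:empty | queues: N=0 E=1 S=0 W=0
Cars crossed by step 5: 6

Answer: 6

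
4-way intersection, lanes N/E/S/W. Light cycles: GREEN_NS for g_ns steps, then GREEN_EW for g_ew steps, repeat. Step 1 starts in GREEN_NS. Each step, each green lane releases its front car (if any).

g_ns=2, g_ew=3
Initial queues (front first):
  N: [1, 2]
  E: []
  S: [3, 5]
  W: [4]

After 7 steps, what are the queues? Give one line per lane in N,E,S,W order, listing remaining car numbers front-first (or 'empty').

Step 1 [NS]: N:car1-GO,E:wait,S:car3-GO,W:wait | queues: N=1 E=0 S=1 W=1
Step 2 [NS]: N:car2-GO,E:wait,S:car5-GO,W:wait | queues: N=0 E=0 S=0 W=1
Step 3 [EW]: N:wait,E:empty,S:wait,W:car4-GO | queues: N=0 E=0 S=0 W=0

N: empty
E: empty
S: empty
W: empty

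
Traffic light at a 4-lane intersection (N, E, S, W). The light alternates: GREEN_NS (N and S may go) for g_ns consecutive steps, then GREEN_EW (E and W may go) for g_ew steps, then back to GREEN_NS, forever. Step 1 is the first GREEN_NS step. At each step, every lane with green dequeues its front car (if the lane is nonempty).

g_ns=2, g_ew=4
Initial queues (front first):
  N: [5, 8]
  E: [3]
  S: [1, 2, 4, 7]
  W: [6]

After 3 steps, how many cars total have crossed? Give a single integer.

Answer: 6

Derivation:
Step 1 [NS]: N:car5-GO,E:wait,S:car1-GO,W:wait | queues: N=1 E=1 S=3 W=1
Step 2 [NS]: N:car8-GO,E:wait,S:car2-GO,W:wait | queues: N=0 E=1 S=2 W=1
Step 3 [EW]: N:wait,E:car3-GO,S:wait,W:car6-GO | queues: N=0 E=0 S=2 W=0
Cars crossed by step 3: 6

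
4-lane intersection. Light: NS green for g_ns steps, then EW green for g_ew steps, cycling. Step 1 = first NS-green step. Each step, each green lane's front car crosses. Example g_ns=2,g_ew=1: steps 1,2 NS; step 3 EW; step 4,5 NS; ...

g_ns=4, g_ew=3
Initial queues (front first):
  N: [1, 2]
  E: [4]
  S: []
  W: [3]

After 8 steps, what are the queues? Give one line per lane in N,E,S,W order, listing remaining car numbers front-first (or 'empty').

Step 1 [NS]: N:car1-GO,E:wait,S:empty,W:wait | queues: N=1 E=1 S=0 W=1
Step 2 [NS]: N:car2-GO,E:wait,S:empty,W:wait | queues: N=0 E=1 S=0 W=1
Step 3 [NS]: N:empty,E:wait,S:empty,W:wait | queues: N=0 E=1 S=0 W=1
Step 4 [NS]: N:empty,E:wait,S:empty,W:wait | queues: N=0 E=1 S=0 W=1
Step 5 [EW]: N:wait,E:car4-GO,S:wait,W:car3-GO | queues: N=0 E=0 S=0 W=0

N: empty
E: empty
S: empty
W: empty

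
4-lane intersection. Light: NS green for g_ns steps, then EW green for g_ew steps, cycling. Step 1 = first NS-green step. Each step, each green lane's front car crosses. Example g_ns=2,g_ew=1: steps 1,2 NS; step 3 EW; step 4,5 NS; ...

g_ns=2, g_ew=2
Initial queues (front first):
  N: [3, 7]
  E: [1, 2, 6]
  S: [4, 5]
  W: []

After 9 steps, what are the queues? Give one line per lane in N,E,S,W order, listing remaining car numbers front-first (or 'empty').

Step 1 [NS]: N:car3-GO,E:wait,S:car4-GO,W:wait | queues: N=1 E=3 S=1 W=0
Step 2 [NS]: N:car7-GO,E:wait,S:car5-GO,W:wait | queues: N=0 E=3 S=0 W=0
Step 3 [EW]: N:wait,E:car1-GO,S:wait,W:empty | queues: N=0 E=2 S=0 W=0
Step 4 [EW]: N:wait,E:car2-GO,S:wait,W:empty | queues: N=0 E=1 S=0 W=0
Step 5 [NS]: N:empty,E:wait,S:empty,W:wait | queues: N=0 E=1 S=0 W=0
Step 6 [NS]: N:empty,E:wait,S:empty,W:wait | queues: N=0 E=1 S=0 W=0
Step 7 [EW]: N:wait,E:car6-GO,S:wait,W:empty | queues: N=0 E=0 S=0 W=0

N: empty
E: empty
S: empty
W: empty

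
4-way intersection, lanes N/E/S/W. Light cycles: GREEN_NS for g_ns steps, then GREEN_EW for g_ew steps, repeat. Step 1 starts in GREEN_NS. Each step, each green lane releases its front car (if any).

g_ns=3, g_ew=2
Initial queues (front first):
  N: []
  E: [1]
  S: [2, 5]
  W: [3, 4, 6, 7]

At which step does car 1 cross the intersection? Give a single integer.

Step 1 [NS]: N:empty,E:wait,S:car2-GO,W:wait | queues: N=0 E=1 S=1 W=4
Step 2 [NS]: N:empty,E:wait,S:car5-GO,W:wait | queues: N=0 E=1 S=0 W=4
Step 3 [NS]: N:empty,E:wait,S:empty,W:wait | queues: N=0 E=1 S=0 W=4
Step 4 [EW]: N:wait,E:car1-GO,S:wait,W:car3-GO | queues: N=0 E=0 S=0 W=3
Step 5 [EW]: N:wait,E:empty,S:wait,W:car4-GO | queues: N=0 E=0 S=0 W=2
Step 6 [NS]: N:empty,E:wait,S:empty,W:wait | queues: N=0 E=0 S=0 W=2
Step 7 [NS]: N:empty,E:wait,S:empty,W:wait | queues: N=0 E=0 S=0 W=2
Step 8 [NS]: N:empty,E:wait,S:empty,W:wait | queues: N=0 E=0 S=0 W=2
Step 9 [EW]: N:wait,E:empty,S:wait,W:car6-GO | queues: N=0 E=0 S=0 W=1
Step 10 [EW]: N:wait,E:empty,S:wait,W:car7-GO | queues: N=0 E=0 S=0 W=0
Car 1 crosses at step 4

4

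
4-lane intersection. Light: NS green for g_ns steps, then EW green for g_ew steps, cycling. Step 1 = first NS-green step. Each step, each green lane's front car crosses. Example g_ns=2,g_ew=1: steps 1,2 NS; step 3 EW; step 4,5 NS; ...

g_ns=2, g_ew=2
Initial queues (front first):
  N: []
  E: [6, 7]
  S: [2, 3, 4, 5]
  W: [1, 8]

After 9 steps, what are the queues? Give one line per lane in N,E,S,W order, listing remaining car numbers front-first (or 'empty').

Step 1 [NS]: N:empty,E:wait,S:car2-GO,W:wait | queues: N=0 E=2 S=3 W=2
Step 2 [NS]: N:empty,E:wait,S:car3-GO,W:wait | queues: N=0 E=2 S=2 W=2
Step 3 [EW]: N:wait,E:car6-GO,S:wait,W:car1-GO | queues: N=0 E=1 S=2 W=1
Step 4 [EW]: N:wait,E:car7-GO,S:wait,W:car8-GO | queues: N=0 E=0 S=2 W=0
Step 5 [NS]: N:empty,E:wait,S:car4-GO,W:wait | queues: N=0 E=0 S=1 W=0
Step 6 [NS]: N:empty,E:wait,S:car5-GO,W:wait | queues: N=0 E=0 S=0 W=0

N: empty
E: empty
S: empty
W: empty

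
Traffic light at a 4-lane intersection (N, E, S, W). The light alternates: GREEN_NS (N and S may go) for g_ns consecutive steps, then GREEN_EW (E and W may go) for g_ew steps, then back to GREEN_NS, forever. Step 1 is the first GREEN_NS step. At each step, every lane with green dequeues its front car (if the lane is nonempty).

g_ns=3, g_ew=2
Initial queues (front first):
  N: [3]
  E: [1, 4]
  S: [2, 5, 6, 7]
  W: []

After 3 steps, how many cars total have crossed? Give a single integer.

Answer: 4

Derivation:
Step 1 [NS]: N:car3-GO,E:wait,S:car2-GO,W:wait | queues: N=0 E=2 S=3 W=0
Step 2 [NS]: N:empty,E:wait,S:car5-GO,W:wait | queues: N=0 E=2 S=2 W=0
Step 3 [NS]: N:empty,E:wait,S:car6-GO,W:wait | queues: N=0 E=2 S=1 W=0
Cars crossed by step 3: 4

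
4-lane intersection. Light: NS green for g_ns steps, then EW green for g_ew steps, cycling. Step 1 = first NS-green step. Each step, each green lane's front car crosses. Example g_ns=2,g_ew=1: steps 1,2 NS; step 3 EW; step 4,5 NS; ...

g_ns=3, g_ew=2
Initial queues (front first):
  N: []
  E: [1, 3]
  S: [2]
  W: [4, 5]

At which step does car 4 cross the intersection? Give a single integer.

Step 1 [NS]: N:empty,E:wait,S:car2-GO,W:wait | queues: N=0 E=2 S=0 W=2
Step 2 [NS]: N:empty,E:wait,S:empty,W:wait | queues: N=0 E=2 S=0 W=2
Step 3 [NS]: N:empty,E:wait,S:empty,W:wait | queues: N=0 E=2 S=0 W=2
Step 4 [EW]: N:wait,E:car1-GO,S:wait,W:car4-GO | queues: N=0 E=1 S=0 W=1
Step 5 [EW]: N:wait,E:car3-GO,S:wait,W:car5-GO | queues: N=0 E=0 S=0 W=0
Car 4 crosses at step 4

4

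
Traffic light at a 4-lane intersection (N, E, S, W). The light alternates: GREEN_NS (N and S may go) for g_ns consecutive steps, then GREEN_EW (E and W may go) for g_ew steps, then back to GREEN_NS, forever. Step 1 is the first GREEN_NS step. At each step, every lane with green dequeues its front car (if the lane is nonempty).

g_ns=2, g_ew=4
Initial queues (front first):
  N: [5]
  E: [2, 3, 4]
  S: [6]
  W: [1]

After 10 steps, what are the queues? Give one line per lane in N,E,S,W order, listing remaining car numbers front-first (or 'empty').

Step 1 [NS]: N:car5-GO,E:wait,S:car6-GO,W:wait | queues: N=0 E=3 S=0 W=1
Step 2 [NS]: N:empty,E:wait,S:empty,W:wait | queues: N=0 E=3 S=0 W=1
Step 3 [EW]: N:wait,E:car2-GO,S:wait,W:car1-GO | queues: N=0 E=2 S=0 W=0
Step 4 [EW]: N:wait,E:car3-GO,S:wait,W:empty | queues: N=0 E=1 S=0 W=0
Step 5 [EW]: N:wait,E:car4-GO,S:wait,W:empty | queues: N=0 E=0 S=0 W=0

N: empty
E: empty
S: empty
W: empty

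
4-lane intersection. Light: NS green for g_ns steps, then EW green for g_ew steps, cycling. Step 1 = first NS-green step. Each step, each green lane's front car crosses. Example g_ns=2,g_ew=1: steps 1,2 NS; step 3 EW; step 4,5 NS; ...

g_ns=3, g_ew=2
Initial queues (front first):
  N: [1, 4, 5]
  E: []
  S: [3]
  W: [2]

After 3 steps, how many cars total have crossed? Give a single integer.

Answer: 4

Derivation:
Step 1 [NS]: N:car1-GO,E:wait,S:car3-GO,W:wait | queues: N=2 E=0 S=0 W=1
Step 2 [NS]: N:car4-GO,E:wait,S:empty,W:wait | queues: N=1 E=0 S=0 W=1
Step 3 [NS]: N:car5-GO,E:wait,S:empty,W:wait | queues: N=0 E=0 S=0 W=1
Cars crossed by step 3: 4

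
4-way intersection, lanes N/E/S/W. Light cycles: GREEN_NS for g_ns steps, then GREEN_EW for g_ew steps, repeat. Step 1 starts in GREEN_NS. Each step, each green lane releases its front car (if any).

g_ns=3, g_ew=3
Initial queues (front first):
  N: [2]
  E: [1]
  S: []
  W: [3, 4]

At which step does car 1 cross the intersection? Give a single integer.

Step 1 [NS]: N:car2-GO,E:wait,S:empty,W:wait | queues: N=0 E=1 S=0 W=2
Step 2 [NS]: N:empty,E:wait,S:empty,W:wait | queues: N=0 E=1 S=0 W=2
Step 3 [NS]: N:empty,E:wait,S:empty,W:wait | queues: N=0 E=1 S=0 W=2
Step 4 [EW]: N:wait,E:car1-GO,S:wait,W:car3-GO | queues: N=0 E=0 S=0 W=1
Step 5 [EW]: N:wait,E:empty,S:wait,W:car4-GO | queues: N=0 E=0 S=0 W=0
Car 1 crosses at step 4

4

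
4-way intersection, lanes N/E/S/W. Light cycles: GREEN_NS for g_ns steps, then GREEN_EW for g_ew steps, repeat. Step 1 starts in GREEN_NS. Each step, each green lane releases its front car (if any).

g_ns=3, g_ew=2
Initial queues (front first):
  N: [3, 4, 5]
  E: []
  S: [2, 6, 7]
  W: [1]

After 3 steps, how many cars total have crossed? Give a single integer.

Step 1 [NS]: N:car3-GO,E:wait,S:car2-GO,W:wait | queues: N=2 E=0 S=2 W=1
Step 2 [NS]: N:car4-GO,E:wait,S:car6-GO,W:wait | queues: N=1 E=0 S=1 W=1
Step 3 [NS]: N:car5-GO,E:wait,S:car7-GO,W:wait | queues: N=0 E=0 S=0 W=1
Cars crossed by step 3: 6

Answer: 6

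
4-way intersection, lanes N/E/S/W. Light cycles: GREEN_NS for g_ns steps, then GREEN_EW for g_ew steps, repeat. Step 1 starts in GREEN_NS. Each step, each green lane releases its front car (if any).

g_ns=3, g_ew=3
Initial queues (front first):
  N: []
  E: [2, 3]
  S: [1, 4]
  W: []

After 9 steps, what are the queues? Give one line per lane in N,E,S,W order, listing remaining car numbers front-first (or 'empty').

Step 1 [NS]: N:empty,E:wait,S:car1-GO,W:wait | queues: N=0 E=2 S=1 W=0
Step 2 [NS]: N:empty,E:wait,S:car4-GO,W:wait | queues: N=0 E=2 S=0 W=0
Step 3 [NS]: N:empty,E:wait,S:empty,W:wait | queues: N=0 E=2 S=0 W=0
Step 4 [EW]: N:wait,E:car2-GO,S:wait,W:empty | queues: N=0 E=1 S=0 W=0
Step 5 [EW]: N:wait,E:car3-GO,S:wait,W:empty | queues: N=0 E=0 S=0 W=0

N: empty
E: empty
S: empty
W: empty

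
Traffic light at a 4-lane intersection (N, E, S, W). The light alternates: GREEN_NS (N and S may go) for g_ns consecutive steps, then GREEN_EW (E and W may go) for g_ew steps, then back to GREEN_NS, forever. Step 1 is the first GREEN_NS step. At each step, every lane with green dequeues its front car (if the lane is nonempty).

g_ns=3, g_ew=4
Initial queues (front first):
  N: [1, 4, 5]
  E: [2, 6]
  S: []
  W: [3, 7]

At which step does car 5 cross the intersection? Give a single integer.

Step 1 [NS]: N:car1-GO,E:wait,S:empty,W:wait | queues: N=2 E=2 S=0 W=2
Step 2 [NS]: N:car4-GO,E:wait,S:empty,W:wait | queues: N=1 E=2 S=0 W=2
Step 3 [NS]: N:car5-GO,E:wait,S:empty,W:wait | queues: N=0 E=2 S=0 W=2
Step 4 [EW]: N:wait,E:car2-GO,S:wait,W:car3-GO | queues: N=0 E=1 S=0 W=1
Step 5 [EW]: N:wait,E:car6-GO,S:wait,W:car7-GO | queues: N=0 E=0 S=0 W=0
Car 5 crosses at step 3

3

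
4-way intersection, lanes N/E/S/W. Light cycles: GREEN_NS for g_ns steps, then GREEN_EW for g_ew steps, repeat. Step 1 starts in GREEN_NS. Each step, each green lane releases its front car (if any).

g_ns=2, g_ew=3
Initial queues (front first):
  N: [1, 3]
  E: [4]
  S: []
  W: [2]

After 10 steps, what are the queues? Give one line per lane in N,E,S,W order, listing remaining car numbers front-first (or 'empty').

Step 1 [NS]: N:car1-GO,E:wait,S:empty,W:wait | queues: N=1 E=1 S=0 W=1
Step 2 [NS]: N:car3-GO,E:wait,S:empty,W:wait | queues: N=0 E=1 S=0 W=1
Step 3 [EW]: N:wait,E:car4-GO,S:wait,W:car2-GO | queues: N=0 E=0 S=0 W=0

N: empty
E: empty
S: empty
W: empty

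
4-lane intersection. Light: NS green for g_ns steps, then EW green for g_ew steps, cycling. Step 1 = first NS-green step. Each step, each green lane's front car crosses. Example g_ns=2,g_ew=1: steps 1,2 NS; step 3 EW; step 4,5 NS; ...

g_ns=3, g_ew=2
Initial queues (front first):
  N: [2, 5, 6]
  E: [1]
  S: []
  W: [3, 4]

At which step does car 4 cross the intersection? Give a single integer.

Step 1 [NS]: N:car2-GO,E:wait,S:empty,W:wait | queues: N=2 E=1 S=0 W=2
Step 2 [NS]: N:car5-GO,E:wait,S:empty,W:wait | queues: N=1 E=1 S=0 W=2
Step 3 [NS]: N:car6-GO,E:wait,S:empty,W:wait | queues: N=0 E=1 S=0 W=2
Step 4 [EW]: N:wait,E:car1-GO,S:wait,W:car3-GO | queues: N=0 E=0 S=0 W=1
Step 5 [EW]: N:wait,E:empty,S:wait,W:car4-GO | queues: N=0 E=0 S=0 W=0
Car 4 crosses at step 5

5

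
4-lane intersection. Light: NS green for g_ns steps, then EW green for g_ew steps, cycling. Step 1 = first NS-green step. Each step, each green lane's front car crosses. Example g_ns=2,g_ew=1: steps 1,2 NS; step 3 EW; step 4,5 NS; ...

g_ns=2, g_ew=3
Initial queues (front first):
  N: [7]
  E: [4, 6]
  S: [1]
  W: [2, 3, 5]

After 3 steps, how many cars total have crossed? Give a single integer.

Answer: 4

Derivation:
Step 1 [NS]: N:car7-GO,E:wait,S:car1-GO,W:wait | queues: N=0 E=2 S=0 W=3
Step 2 [NS]: N:empty,E:wait,S:empty,W:wait | queues: N=0 E=2 S=0 W=3
Step 3 [EW]: N:wait,E:car4-GO,S:wait,W:car2-GO | queues: N=0 E=1 S=0 W=2
Cars crossed by step 3: 4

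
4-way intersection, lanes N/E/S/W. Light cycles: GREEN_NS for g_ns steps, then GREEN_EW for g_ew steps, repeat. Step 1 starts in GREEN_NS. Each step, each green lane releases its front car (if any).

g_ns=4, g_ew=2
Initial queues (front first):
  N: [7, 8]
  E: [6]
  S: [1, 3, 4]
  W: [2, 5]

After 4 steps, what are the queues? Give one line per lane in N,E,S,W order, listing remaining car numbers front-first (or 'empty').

Step 1 [NS]: N:car7-GO,E:wait,S:car1-GO,W:wait | queues: N=1 E=1 S=2 W=2
Step 2 [NS]: N:car8-GO,E:wait,S:car3-GO,W:wait | queues: N=0 E=1 S=1 W=2
Step 3 [NS]: N:empty,E:wait,S:car4-GO,W:wait | queues: N=0 E=1 S=0 W=2
Step 4 [NS]: N:empty,E:wait,S:empty,W:wait | queues: N=0 E=1 S=0 W=2

N: empty
E: 6
S: empty
W: 2 5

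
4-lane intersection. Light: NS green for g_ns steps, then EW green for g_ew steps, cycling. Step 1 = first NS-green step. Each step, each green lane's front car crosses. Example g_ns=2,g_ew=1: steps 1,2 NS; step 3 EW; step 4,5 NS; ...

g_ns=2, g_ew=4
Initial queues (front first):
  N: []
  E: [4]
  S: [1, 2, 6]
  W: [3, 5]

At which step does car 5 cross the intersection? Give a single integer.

Step 1 [NS]: N:empty,E:wait,S:car1-GO,W:wait | queues: N=0 E=1 S=2 W=2
Step 2 [NS]: N:empty,E:wait,S:car2-GO,W:wait | queues: N=0 E=1 S=1 W=2
Step 3 [EW]: N:wait,E:car4-GO,S:wait,W:car3-GO | queues: N=0 E=0 S=1 W=1
Step 4 [EW]: N:wait,E:empty,S:wait,W:car5-GO | queues: N=0 E=0 S=1 W=0
Step 5 [EW]: N:wait,E:empty,S:wait,W:empty | queues: N=0 E=0 S=1 W=0
Step 6 [EW]: N:wait,E:empty,S:wait,W:empty | queues: N=0 E=0 S=1 W=0
Step 7 [NS]: N:empty,E:wait,S:car6-GO,W:wait | queues: N=0 E=0 S=0 W=0
Car 5 crosses at step 4

4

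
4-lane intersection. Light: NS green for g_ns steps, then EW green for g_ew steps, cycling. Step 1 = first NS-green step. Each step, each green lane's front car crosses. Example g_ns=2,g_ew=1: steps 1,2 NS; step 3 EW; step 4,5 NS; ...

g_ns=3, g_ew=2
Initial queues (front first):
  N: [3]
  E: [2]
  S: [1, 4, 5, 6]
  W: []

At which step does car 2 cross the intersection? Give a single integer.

Step 1 [NS]: N:car3-GO,E:wait,S:car1-GO,W:wait | queues: N=0 E=1 S=3 W=0
Step 2 [NS]: N:empty,E:wait,S:car4-GO,W:wait | queues: N=0 E=1 S=2 W=0
Step 3 [NS]: N:empty,E:wait,S:car5-GO,W:wait | queues: N=0 E=1 S=1 W=0
Step 4 [EW]: N:wait,E:car2-GO,S:wait,W:empty | queues: N=0 E=0 S=1 W=0
Step 5 [EW]: N:wait,E:empty,S:wait,W:empty | queues: N=0 E=0 S=1 W=0
Step 6 [NS]: N:empty,E:wait,S:car6-GO,W:wait | queues: N=0 E=0 S=0 W=0
Car 2 crosses at step 4

4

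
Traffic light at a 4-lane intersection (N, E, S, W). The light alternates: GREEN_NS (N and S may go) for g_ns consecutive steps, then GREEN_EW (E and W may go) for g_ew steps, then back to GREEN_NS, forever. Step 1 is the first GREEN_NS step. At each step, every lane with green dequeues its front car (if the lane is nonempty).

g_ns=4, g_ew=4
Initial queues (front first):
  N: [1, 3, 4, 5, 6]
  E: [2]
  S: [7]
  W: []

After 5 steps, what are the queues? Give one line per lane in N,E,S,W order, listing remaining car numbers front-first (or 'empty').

Step 1 [NS]: N:car1-GO,E:wait,S:car7-GO,W:wait | queues: N=4 E=1 S=0 W=0
Step 2 [NS]: N:car3-GO,E:wait,S:empty,W:wait | queues: N=3 E=1 S=0 W=0
Step 3 [NS]: N:car4-GO,E:wait,S:empty,W:wait | queues: N=2 E=1 S=0 W=0
Step 4 [NS]: N:car5-GO,E:wait,S:empty,W:wait | queues: N=1 E=1 S=0 W=0
Step 5 [EW]: N:wait,E:car2-GO,S:wait,W:empty | queues: N=1 E=0 S=0 W=0

N: 6
E: empty
S: empty
W: empty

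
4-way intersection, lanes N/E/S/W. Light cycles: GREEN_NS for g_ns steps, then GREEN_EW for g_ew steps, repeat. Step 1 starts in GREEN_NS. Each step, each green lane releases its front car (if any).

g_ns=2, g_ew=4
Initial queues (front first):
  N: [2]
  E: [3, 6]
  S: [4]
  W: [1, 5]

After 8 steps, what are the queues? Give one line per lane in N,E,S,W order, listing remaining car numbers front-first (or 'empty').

Step 1 [NS]: N:car2-GO,E:wait,S:car4-GO,W:wait | queues: N=0 E=2 S=0 W=2
Step 2 [NS]: N:empty,E:wait,S:empty,W:wait | queues: N=0 E=2 S=0 W=2
Step 3 [EW]: N:wait,E:car3-GO,S:wait,W:car1-GO | queues: N=0 E=1 S=0 W=1
Step 4 [EW]: N:wait,E:car6-GO,S:wait,W:car5-GO | queues: N=0 E=0 S=0 W=0

N: empty
E: empty
S: empty
W: empty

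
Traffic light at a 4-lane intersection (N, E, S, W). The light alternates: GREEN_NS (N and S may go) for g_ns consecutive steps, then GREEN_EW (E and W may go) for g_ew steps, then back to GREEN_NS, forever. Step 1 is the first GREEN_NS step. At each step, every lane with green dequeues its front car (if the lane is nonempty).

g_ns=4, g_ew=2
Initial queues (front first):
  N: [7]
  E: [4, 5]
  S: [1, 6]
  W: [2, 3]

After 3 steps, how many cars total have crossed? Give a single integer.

Answer: 3

Derivation:
Step 1 [NS]: N:car7-GO,E:wait,S:car1-GO,W:wait | queues: N=0 E=2 S=1 W=2
Step 2 [NS]: N:empty,E:wait,S:car6-GO,W:wait | queues: N=0 E=2 S=0 W=2
Step 3 [NS]: N:empty,E:wait,S:empty,W:wait | queues: N=0 E=2 S=0 W=2
Cars crossed by step 3: 3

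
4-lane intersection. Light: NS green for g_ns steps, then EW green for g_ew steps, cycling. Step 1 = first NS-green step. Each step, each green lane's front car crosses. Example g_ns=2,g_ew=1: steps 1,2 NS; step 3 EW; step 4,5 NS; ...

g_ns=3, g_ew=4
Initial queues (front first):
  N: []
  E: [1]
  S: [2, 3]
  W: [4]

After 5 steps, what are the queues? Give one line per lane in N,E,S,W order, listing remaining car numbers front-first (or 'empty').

Step 1 [NS]: N:empty,E:wait,S:car2-GO,W:wait | queues: N=0 E=1 S=1 W=1
Step 2 [NS]: N:empty,E:wait,S:car3-GO,W:wait | queues: N=0 E=1 S=0 W=1
Step 3 [NS]: N:empty,E:wait,S:empty,W:wait | queues: N=0 E=1 S=0 W=1
Step 4 [EW]: N:wait,E:car1-GO,S:wait,W:car4-GO | queues: N=0 E=0 S=0 W=0

N: empty
E: empty
S: empty
W: empty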